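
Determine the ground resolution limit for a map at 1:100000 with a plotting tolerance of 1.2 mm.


ground = 1.2 mm * 100000 / 1000 = 120.0 m

120.0 m


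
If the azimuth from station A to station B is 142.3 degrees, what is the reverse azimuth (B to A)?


back azimuth = (142.3 + 180) mod 360 = 322.3 degrees

322.3 degrees


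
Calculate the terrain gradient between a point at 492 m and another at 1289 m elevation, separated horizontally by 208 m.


gradient = (1289 - 492) / 208 = 797 / 208 = 3.8317

3.8317


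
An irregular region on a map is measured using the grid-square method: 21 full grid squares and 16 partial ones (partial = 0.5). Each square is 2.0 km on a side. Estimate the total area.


effective squares = 21 + 16 * 0.5 = 29.0
area = 29.0 * 4.0 = 116.0 km^2

116.0 km^2


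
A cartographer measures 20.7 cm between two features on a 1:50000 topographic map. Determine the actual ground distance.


ground = 20.7 cm * 50000 / 100 = 10350.0 m = 10.35 km

10.35 km


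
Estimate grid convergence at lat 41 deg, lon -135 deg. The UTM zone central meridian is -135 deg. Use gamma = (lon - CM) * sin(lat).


gamma = (-135 - -135) * sin(41) = 0 * 0.656059 = 0.0 degrees

0.0 degrees


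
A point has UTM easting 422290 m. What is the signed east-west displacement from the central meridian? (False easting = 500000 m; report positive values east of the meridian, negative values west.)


displacement = 422290 - 500000 = -77710 m

-77710 m


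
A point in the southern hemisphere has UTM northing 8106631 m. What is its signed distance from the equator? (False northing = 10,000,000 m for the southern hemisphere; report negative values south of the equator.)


For southern: actual = 8106631 - 10000000 = -1893369 m

-1893369 m


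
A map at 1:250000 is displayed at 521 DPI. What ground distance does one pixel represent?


pixel_cm = 2.54 / 521 ≈ 0.004875 cm
ground = pixel_cm * 250000 / 100 = 2.54 * 250000 / (521 * 100) = 635000 / 52100 ≈ 12.19 m

12.19 m


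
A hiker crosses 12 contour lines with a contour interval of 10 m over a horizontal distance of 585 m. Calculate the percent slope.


elevation change = 12 * 10 = 120 m
slope = 120 / 585 * 100 = 20.5%

20.5%


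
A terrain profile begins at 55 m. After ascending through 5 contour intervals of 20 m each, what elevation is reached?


elevation = 55 + 5 * 20 = 155 m

155 m


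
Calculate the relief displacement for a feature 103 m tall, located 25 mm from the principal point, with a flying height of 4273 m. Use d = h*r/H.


d = h * r / H = 103 * 25 / 4273 = 0.6 mm

0.6 mm


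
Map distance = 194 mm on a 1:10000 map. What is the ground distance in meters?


ground = 194 mm * 10000 / 1000 = 1940.0 m

1940.0 m


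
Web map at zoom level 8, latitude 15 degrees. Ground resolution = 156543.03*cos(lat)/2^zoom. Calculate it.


res = 156543.03 * cos(15) / 2^8 = 156543.03 * 0.96592583 / 256 = 590.66 m/pixel

590.66 m/pixel


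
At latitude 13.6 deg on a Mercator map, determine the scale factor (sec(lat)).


SF = 1 / cos(13.6) = 1 / 0.971961 = 1.029

1.029


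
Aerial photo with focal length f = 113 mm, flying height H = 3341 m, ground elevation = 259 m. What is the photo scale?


scale = f / (H - h) = 113 mm / 3082 m = 113 / 3082000 = 1:27274

1:27274


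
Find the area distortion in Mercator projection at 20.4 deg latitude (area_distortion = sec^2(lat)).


area_distortion = 1/cos^2(20.4) = 1.138

1.138


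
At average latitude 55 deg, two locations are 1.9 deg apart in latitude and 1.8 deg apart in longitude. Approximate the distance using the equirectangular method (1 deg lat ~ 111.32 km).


dlat_km = 1.9 * 111.32 = 211.508
dlon_km = 1.8 * 111.32 * cos(55) ≈ 114.931
dist = sqrt(211.508^2 + 114.931^2) ≈ 240.7 km

240.7 km


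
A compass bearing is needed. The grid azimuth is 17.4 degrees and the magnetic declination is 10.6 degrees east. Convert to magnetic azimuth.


magnetic azimuth = grid azimuth - declination (east +ve)
mag_az = 17.4 - 10.6 = 6.8 degrees

6.8 degrees


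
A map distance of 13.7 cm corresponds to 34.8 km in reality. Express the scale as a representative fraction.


ground = 34.8 km = 3480000 cm; RF denominator = ground / map = 3480000 / 13.7 ≈ 254015; RF = 1:254015

1:254015


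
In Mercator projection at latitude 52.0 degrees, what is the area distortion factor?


area_distortion = 1/cos^2(52.0) = 2.638

2.638


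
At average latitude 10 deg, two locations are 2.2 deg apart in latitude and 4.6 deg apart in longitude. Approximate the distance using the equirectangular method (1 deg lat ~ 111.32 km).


dlat_km = 2.2 * 111.32 = 244.904
dlon_km = 4.6 * 111.32 * cos(10) ≈ 504.292
dist = sqrt(244.904^2 + 504.292^2) ≈ 560.6 km

560.6 km


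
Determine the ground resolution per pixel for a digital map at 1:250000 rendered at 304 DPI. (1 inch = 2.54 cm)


pixel_cm = 2.54 / 304 ≈ 0.008355 cm
ground = pixel_cm * 250000 / 100 = 2.54 * 250000 / (304 * 100) = 635000 / 30400 ≈ 20.89 m

20.89 m


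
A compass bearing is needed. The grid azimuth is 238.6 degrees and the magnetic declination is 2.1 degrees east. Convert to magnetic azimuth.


magnetic azimuth = grid azimuth - declination (east +ve)
mag_az = 238.6 - 2.1 = 236.5 degrees

236.5 degrees


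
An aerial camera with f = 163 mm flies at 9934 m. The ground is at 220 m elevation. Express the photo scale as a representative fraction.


scale = f / (H - h) = 163 mm / 9714 m = 163 / 9714000 = 1:59595

1:59595


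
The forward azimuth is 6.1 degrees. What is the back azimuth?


back azimuth = (6.1 + 180) mod 360 = 186.1 degrees

186.1 degrees


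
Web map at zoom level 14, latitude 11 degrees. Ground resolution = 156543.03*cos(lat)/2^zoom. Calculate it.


res = 156543.03 * cos(11) / 2^14 = 156543.03 * 0.98162718 / 16384 = 9.38 m/pixel

9.38 m/pixel


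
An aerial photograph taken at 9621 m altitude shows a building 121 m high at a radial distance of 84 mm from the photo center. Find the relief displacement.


d = h * r / H = 121 * 84 / 9621 = 1.06 mm

1.06 mm


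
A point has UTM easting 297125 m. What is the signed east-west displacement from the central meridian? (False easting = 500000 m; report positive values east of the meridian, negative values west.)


displacement = 297125 - 500000 = -202875 m

-202875 m


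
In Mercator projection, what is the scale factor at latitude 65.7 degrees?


SF = 1 / cos(65.7) = 1 / 0.411514 = 2.43

2.43


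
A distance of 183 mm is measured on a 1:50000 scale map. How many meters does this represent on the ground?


ground = 183 mm * 50000 / 1000 = 9150.0 m

9150.0 m


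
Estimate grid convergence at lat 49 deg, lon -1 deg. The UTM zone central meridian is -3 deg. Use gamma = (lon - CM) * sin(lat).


gamma = (-1 - -3) * sin(49) = 2 * 0.75471 = 1.509 degrees

1.509 degrees


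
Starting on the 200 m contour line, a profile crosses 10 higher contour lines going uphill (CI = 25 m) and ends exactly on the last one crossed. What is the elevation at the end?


elevation = 200 + 10 * 25 = 450 m

450 m


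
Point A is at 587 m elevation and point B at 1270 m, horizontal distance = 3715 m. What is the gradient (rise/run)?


gradient = (1270 - 587) / 3715 = 683 / 3715 = 0.1838

0.1838


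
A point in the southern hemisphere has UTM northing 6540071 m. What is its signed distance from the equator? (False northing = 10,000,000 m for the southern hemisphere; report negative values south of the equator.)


For southern: actual = 6540071 - 10000000 = -3459929 m

-3459929 m


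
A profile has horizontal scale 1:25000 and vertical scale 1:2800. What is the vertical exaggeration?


VE = horizontal_scale / vertical_scale = 25000 / 2800 ≈ 8.9

8.9x


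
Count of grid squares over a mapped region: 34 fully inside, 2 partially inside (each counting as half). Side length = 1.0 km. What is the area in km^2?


effective squares = 34 + 2 * 0.5 = 35.0
area = 35.0 * 1.0 = 35.0 km^2

35.0 km^2


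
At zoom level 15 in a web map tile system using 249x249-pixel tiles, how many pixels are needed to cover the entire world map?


tiles per axis = 2^15 = 32768
total tiles = 32768^2 = 1073741824
pixels per axis = 32768 * 249 = 8159232
total pixels = 8159232^2 = 66573066829824

66573066829824 pixels


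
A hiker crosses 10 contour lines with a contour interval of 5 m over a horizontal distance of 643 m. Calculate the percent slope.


elevation change = 10 * 5 = 50 m
slope = 50 / 643 * 100 = 7.8%

7.8%


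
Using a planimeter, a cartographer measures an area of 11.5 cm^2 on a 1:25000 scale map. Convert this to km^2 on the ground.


ground_area = 11.5 * (25000/100)^2 = 718750.0 m^2 = 0.71875 km^2 ≈ 0.719 km^2

0.719 km^2


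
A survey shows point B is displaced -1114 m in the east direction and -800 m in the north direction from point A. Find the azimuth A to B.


az = atan2(-1114, -800) = -125.7 deg
adjusted to 0-360: 234.3 degrees

234.3 degrees


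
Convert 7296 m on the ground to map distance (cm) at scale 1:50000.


map_cm = 7296 * 100 / 50000 = 14.592 cm ≈ 14.59 cm

14.59 cm


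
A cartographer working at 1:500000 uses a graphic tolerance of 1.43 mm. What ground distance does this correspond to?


ground = 1.43 mm * 500000 / 1000 = 715.0 m

715.0 m


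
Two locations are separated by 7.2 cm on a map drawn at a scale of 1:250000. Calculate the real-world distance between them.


ground = 7.2 cm * 250000 / 100 = 18000.0 m = 18.0 km

18.0 km


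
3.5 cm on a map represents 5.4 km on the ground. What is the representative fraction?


ground = 5.4 km = 540000 cm; RF denominator = ground / map = 540000 / 3.5 ≈ 154286; RF = 1:154286

1:154286


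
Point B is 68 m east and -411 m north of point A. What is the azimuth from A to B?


az = atan2(68, -411) = 170.6 deg
adjusted to 0-360: 170.6 degrees

170.6 degrees


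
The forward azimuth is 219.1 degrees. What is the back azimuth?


back azimuth = (219.1 + 180) mod 360 = 39.1 degrees

39.1 degrees


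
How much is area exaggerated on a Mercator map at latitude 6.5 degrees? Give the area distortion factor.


area_distortion = 1/cos^2(6.5) = 1.013

1.013


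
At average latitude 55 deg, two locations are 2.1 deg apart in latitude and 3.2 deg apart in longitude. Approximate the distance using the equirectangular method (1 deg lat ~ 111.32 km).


dlat_km = 2.1 * 111.32 = 233.772
dlon_km = 3.2 * 111.32 * cos(55) ≈ 204.322
dist = sqrt(233.772^2 + 204.322^2) ≈ 310.5 km

310.5 km


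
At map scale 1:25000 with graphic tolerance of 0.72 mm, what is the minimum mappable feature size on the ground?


ground = 0.72 mm * 25000 / 1000 = 18.0 m

18.0 m


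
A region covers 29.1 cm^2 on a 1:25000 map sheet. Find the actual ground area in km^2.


ground_area = 29.1 * (25000/100)^2 = 1818750.0 m^2 = 1.81875 km^2 ≈ 1.819 km^2

1.819 km^2


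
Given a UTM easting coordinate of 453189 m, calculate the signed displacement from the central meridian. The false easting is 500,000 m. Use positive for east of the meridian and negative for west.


displacement = 453189 - 500000 = -46811 m

-46811 m


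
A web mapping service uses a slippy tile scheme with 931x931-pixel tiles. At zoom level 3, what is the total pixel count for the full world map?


tiles per axis = 2^3 = 8
total tiles = 8^2 = 64
pixels per axis = 8 * 931 = 7448
total pixels = 7448^2 = 55472704

55472704 pixels


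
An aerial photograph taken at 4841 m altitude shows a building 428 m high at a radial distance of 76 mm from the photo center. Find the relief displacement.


d = h * r / H = 428 * 76 / 4841 = 6.72 mm

6.72 mm


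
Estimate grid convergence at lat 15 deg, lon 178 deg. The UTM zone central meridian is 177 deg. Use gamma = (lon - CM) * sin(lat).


gamma = (178 - 177) * sin(15) = 1 * 0.258819 = 0.259 degrees

0.259 degrees


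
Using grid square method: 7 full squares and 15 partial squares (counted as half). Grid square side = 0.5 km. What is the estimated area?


effective squares = 7 + 15 * 0.5 = 14.5
area = 14.5 * 0.25 = 3.625 km^2

3.625 km^2


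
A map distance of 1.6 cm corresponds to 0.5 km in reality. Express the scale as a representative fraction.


ground = 0.5 km = 50000 cm; RF denominator = ground / map = 50000 / 1.6 = 31250; RF = 1:31250

1:31250


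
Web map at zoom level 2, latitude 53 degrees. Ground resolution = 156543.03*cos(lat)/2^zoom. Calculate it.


res = 156543.03 * cos(53) / 2^2 = 156543.03 * 0.60181502 / 4 = 23552.49 m/pixel

23552.49 m/pixel


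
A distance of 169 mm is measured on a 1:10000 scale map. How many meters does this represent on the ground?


ground = 169 mm * 10000 / 1000 = 1690.0 m

1690.0 m


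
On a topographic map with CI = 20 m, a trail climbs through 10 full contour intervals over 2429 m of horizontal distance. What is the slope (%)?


elevation change = 10 * 20 = 200 m
slope = 200 / 2429 * 100 = 8.2%

8.2%


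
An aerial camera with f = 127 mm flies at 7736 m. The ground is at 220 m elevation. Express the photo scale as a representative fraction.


scale = f / (H - h) = 127 mm / 7516 m = 127 / 7516000 = 1:59181

1:59181


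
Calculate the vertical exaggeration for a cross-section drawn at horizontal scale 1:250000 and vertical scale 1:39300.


VE = horizontal_scale / vertical_scale = 250000 / 39300 ≈ 6.4

6.4x


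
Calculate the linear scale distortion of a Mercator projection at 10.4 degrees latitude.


SF = 1 / cos(10.4) = 1 / 0.983571 = 1.017

1.017


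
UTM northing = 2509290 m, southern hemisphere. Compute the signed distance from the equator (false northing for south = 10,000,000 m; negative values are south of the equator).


For southern: actual = 2509290 - 10000000 = -7490710 m

-7490710 m


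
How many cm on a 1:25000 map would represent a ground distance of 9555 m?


map_cm = 9555 * 100 / 25000 = 38.22 cm

38.22 cm


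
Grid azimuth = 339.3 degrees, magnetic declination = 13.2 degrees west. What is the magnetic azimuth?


magnetic azimuth = grid azimuth - declination (east +ve)
mag_az = 339.3 - -13.2 = 352.5 degrees

352.5 degrees


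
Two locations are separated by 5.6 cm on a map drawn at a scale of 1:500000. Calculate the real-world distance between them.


ground = 5.6 cm * 500000 / 100 = 28000.0 m = 28.0 km

28.0 km


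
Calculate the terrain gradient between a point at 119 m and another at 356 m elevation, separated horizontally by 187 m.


gradient = (356 - 119) / 187 = 237 / 187 = 1.2674

1.2674


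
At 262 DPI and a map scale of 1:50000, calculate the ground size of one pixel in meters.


pixel_cm = 2.54 / 262 ≈ 0.009695 cm
ground = pixel_cm * 50000 / 100 = 2.54 * 50000 / (262 * 100) = 127000 / 26200 ≈ 4.85 m

4.85 m


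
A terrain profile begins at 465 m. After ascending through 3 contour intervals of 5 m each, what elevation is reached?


elevation = 465 + 3 * 5 = 480 m

480 m


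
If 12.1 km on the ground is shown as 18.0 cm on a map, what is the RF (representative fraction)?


ground = 12.1 km = 1210000 cm; RF denominator = ground / map = 1210000 / 18.0 ≈ 67222; RF = 1:67222

1:67222


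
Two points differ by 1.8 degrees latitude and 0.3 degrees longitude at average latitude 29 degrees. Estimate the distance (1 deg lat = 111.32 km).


dlat_km = 1.8 * 111.32 = 200.376
dlon_km = 0.3 * 111.32 * cos(29) ≈ 29.209
dist = sqrt(200.376^2 + 29.209^2) ≈ 202.5 km

202.5 km


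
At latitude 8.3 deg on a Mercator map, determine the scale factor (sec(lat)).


SF = 1 / cos(8.3) = 1 / 0.989526 = 1.011

1.011


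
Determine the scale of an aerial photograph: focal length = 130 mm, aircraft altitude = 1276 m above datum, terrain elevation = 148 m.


scale = f / (H - h) = 130 mm / 1128 m = 130 / 1128000 = 1:8677

1:8677


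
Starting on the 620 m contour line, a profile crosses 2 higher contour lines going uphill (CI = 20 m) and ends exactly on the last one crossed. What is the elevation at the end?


elevation = 620 + 2 * 20 = 660 m

660 m


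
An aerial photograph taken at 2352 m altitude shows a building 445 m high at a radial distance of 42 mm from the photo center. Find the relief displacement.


d = h * r / H = 445 * 42 / 2352 = 7.95 mm

7.95 mm


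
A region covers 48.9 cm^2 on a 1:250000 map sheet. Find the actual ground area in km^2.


ground_area = 48.9 * (250000/100)^2 = 305625000.0 m^2 = 305.625 km^2

305.625 km^2


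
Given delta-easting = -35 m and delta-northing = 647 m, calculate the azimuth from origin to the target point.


az = atan2(-35, 647) = -3.1 deg
adjusted to 0-360: 356.9 degrees

356.9 degrees


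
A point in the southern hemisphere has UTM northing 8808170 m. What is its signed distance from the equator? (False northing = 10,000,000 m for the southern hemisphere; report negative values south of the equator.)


For southern: actual = 8808170 - 10000000 = -1191830 m

-1191830 m


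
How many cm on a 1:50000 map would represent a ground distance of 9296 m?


map_cm = 9296 * 100 / 50000 = 18.592 cm ≈ 18.59 cm

18.59 cm


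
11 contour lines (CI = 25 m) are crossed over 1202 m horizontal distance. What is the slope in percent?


elevation change = 11 * 25 = 275 m
slope = 275 / 1202 * 100 = 22.9%

22.9%


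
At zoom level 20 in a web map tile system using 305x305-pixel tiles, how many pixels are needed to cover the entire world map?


tiles per axis = 2^20 = 1048576
total tiles = 1048576^2 = 1099511627776
pixels per axis = 1048576 * 305 = 319815680
total pixels = 319815680^2 = 102282069173862400

102282069173862400 pixels


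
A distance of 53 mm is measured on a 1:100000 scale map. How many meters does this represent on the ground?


ground = 53 mm * 100000 / 1000 = 5300.0 m

5300.0 m


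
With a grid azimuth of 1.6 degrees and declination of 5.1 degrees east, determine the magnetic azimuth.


magnetic azimuth = grid azimuth - declination (east +ve)
mag_az = 1.6 - 5.1 = 356.5 degrees

356.5 degrees


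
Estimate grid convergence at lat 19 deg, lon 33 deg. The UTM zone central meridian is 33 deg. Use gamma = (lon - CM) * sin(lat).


gamma = (33 - 33) * sin(19) = 0 * 0.325568 = 0.0 degrees

0.0 degrees


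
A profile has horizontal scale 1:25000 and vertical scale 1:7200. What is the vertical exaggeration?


VE = horizontal_scale / vertical_scale = 25000 / 7200 ≈ 3.5

3.5x


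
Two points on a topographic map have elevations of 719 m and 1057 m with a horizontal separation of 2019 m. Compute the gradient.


gradient = (1057 - 719) / 2019 = 338 / 2019 = 0.1674

0.1674


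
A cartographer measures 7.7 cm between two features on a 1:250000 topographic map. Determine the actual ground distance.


ground = 7.7 cm * 250000 / 100 = 19250.0 m = 19.25 km

19.25 km


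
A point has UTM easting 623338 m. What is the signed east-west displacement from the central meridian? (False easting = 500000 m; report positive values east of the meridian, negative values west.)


displacement = 623338 - 500000 = 123338 m

123338 m


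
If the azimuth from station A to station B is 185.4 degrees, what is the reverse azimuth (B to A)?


back azimuth = (185.4 + 180) mod 360 = 5.4 degrees

5.4 degrees


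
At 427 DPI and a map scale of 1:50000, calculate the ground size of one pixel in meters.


pixel_cm = 2.54 / 427 ≈ 0.005948 cm
ground = pixel_cm * 50000 / 100 = 2.54 * 50000 / (427 * 100) = 127000 / 42700 ≈ 2.97 m

2.97 m


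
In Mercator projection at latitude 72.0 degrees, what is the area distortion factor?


area_distortion = 1/cos^2(72.0) = 10.472

10.472


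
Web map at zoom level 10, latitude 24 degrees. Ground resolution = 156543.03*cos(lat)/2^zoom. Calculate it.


res = 156543.03 * cos(24) / 2^10 = 156543.03 * 0.91354546 / 1024 = 139.66 m/pixel

139.66 m/pixel


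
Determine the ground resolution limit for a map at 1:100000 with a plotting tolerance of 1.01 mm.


ground = 1.01 mm * 100000 / 1000 = 101.0 m

101.0 m


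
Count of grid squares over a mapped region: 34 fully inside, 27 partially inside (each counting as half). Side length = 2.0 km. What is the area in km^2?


effective squares = 34 + 27 * 0.5 = 47.5
area = 47.5 * 4.0 = 190.0 km^2

190.0 km^2


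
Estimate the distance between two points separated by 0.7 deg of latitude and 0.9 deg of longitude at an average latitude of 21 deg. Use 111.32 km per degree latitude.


dlat_km = 0.7 * 111.32 = 77.924
dlon_km = 0.9 * 111.32 * cos(21) ≈ 93.534
dist = sqrt(77.924^2 + 93.534^2) ≈ 121.7 km

121.7 km


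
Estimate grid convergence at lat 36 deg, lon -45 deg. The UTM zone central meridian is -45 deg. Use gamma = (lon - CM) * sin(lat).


gamma = (-45 - -45) * sin(36) = 0 * 0.587785 = 0.0 degrees

0.0 degrees


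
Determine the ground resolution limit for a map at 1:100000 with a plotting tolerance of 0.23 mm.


ground = 0.23 mm * 100000 / 1000 = 23.0 m

23.0 m


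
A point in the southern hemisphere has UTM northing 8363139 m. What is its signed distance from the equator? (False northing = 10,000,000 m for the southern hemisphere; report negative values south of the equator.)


For southern: actual = 8363139 - 10000000 = -1636861 m

-1636861 m


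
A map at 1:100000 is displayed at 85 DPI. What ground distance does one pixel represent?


pixel_cm = 2.54 / 85 ≈ 0.029882 cm
ground = pixel_cm * 100000 / 100 = 2.54 * 100000 / (85 * 100) = 254000 / 8500 ≈ 29.88 m

29.88 m


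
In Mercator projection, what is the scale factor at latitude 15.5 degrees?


SF = 1 / cos(15.5) = 1 / 0.96363 = 1.038

1.038


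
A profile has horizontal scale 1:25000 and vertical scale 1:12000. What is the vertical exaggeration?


VE = horizontal_scale / vertical_scale = 25000 / 12000 ≈ 2.1

2.1x


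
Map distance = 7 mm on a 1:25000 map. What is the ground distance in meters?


ground = 7 mm * 25000 / 1000 = 175.0 m

175.0 m


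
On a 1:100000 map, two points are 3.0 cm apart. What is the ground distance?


ground = 3.0 cm * 100000 / 100 = 3000.0 m = 3.0 km

3.0 km


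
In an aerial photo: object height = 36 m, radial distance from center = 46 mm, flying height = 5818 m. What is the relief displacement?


d = h * r / H = 36 * 46 / 5818 = 0.28 mm

0.28 mm


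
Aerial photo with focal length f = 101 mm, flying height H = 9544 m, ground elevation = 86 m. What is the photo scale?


scale = f / (H - h) = 101 mm / 9458 m = 101 / 9458000 = 1:93644

1:93644


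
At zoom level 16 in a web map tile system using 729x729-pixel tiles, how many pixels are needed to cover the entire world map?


tiles per axis = 2^16 = 65536
total tiles = 65536^2 = 4294967296
pixels per axis = 65536 * 729 = 47775744
total pixels = 47775744^2 = 2282521714753536

2282521714753536 pixels


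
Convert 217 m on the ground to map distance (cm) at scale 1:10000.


map_cm = 217 * 100 / 10000 = 2.17 cm

2.17 cm


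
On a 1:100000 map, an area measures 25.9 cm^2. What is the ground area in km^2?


ground_area = 25.9 * (100000/100)^2 = 25900000.0 m^2 = 25.9 km^2

25.9 km^2


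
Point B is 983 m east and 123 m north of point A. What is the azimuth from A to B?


az = atan2(983, 123) = 82.9 deg
adjusted to 0-360: 82.9 degrees

82.9 degrees


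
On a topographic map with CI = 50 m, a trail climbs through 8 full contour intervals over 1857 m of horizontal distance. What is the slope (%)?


elevation change = 8 * 50 = 400 m
slope = 400 / 1857 * 100 = 21.5%

21.5%


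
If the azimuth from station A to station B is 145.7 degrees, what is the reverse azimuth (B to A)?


back azimuth = (145.7 + 180) mod 360 = 325.7 degrees

325.7 degrees


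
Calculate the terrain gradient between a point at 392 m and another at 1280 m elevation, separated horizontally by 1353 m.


gradient = (1280 - 392) / 1353 = 888 / 1353 = 0.6563

0.6563


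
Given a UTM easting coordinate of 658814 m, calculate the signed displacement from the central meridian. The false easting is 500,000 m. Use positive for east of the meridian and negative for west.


displacement = 658814 - 500000 = 158814 m

158814 m


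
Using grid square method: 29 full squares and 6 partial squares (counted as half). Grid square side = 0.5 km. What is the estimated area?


effective squares = 29 + 6 * 0.5 = 32.0
area = 32.0 * 0.25 = 8.0 km^2

8.0 km^2


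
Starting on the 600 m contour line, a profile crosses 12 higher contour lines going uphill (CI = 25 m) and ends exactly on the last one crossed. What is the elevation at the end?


elevation = 600 + 12 * 25 = 900 m

900 m


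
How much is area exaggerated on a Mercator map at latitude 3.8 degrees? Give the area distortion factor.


area_distortion = 1/cos^2(3.8) = 1.004

1.004


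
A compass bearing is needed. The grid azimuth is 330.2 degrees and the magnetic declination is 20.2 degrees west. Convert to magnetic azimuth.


magnetic azimuth = grid azimuth - declination (east +ve)
mag_az = 330.2 - -20.2 = 350.4 degrees

350.4 degrees


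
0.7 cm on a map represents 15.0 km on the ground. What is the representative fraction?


ground = 15.0 km = 1500000 cm; RF denominator = ground / map = 1500000 / 0.7 ≈ 2142857; RF = 1:2142857

1:2142857


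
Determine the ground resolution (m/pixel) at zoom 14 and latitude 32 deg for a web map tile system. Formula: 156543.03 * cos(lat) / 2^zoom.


res = 156543.03 * cos(32) / 2^14 = 156543.03 * 0.8480481 / 16384 = 8.1 m/pixel

8.1 m/pixel


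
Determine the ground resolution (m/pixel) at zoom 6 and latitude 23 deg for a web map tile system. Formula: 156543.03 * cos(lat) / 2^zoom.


res = 156543.03 * cos(23) / 2^6 = 156543.03 * 0.92050485 / 64 = 2251.54 m/pixel

2251.54 m/pixel


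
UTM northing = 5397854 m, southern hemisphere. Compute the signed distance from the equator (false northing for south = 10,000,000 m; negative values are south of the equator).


For southern: actual = 5397854 - 10000000 = -4602146 m

-4602146 m


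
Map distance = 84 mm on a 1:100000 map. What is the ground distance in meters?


ground = 84 mm * 100000 / 1000 = 8400.0 m

8400.0 m


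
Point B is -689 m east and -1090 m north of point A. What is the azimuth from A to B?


az = atan2(-689, -1090) = -147.7 deg
adjusted to 0-360: 212.3 degrees

212.3 degrees


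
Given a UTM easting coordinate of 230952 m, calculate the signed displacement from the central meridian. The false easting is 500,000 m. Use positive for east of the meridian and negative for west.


displacement = 230952 - 500000 = -269048 m

-269048 m


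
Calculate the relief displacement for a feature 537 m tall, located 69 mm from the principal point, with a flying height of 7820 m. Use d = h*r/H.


d = h * r / H = 537 * 69 / 7820 = 4.74 mm

4.74 mm


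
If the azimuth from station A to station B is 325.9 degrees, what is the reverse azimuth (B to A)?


back azimuth = (325.9 + 180) mod 360 = 145.9 degrees

145.9 degrees


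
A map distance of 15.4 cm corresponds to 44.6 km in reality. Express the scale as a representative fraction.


ground = 44.6 km = 4460000 cm; RF denominator = ground / map = 4460000 / 15.4 ≈ 289610; RF = 1:289610

1:289610


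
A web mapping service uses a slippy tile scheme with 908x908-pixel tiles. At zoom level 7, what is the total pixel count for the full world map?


tiles per axis = 2^7 = 128
total tiles = 128^2 = 16384
pixels per axis = 128 * 908 = 116224
total pixels = 116224^2 = 13508018176

13508018176 pixels


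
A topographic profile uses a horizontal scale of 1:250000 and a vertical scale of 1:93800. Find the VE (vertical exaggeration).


VE = horizontal_scale / vertical_scale = 250000 / 93800 ≈ 2.7

2.7x


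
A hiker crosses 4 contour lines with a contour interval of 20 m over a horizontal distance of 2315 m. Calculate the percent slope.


elevation change = 4 * 20 = 80 m
slope = 80 / 2315 * 100 = 3.5%

3.5%


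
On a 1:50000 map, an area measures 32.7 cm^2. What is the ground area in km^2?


ground_area = 32.7 * (50000/100)^2 = 8175000.0 m^2 = 8.175 km^2

8.175 km^2


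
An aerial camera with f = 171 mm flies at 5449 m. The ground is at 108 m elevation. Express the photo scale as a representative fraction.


scale = f / (H - h) = 171 mm / 5341 m = 171 / 5341000 = 1:31234

1:31234


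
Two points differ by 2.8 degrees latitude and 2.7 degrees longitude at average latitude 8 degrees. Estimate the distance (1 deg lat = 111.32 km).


dlat_km = 2.8 * 111.32 = 311.696
dlon_km = 2.7 * 111.32 * cos(8) ≈ 297.639
dist = sqrt(311.696^2 + 297.639^2) ≈ 431.0 km

431.0 km


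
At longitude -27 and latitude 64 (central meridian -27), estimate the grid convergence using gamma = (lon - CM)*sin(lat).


gamma = (-27 - -27) * sin(64) = 0 * 0.898794 = 0.0 degrees

0.0 degrees


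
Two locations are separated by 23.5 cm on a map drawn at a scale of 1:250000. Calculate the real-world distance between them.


ground = 23.5 cm * 250000 / 100 = 58750.0 m = 58.75 km

58.75 km


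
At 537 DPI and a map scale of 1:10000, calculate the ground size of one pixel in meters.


pixel_cm = 2.54 / 537 ≈ 0.00473 cm
ground = pixel_cm * 10000 / 100 = 2.54 * 10000 / (537 * 100) = 25400 / 53700 ≈ 0.47 m

0.47 m


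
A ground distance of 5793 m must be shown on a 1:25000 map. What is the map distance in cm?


map_cm = 5793 * 100 / 25000 = 23.172 cm ≈ 23.17 cm

23.17 cm


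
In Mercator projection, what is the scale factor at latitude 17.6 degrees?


SF = 1 / cos(17.6) = 1 / 0.953191 = 1.049

1.049


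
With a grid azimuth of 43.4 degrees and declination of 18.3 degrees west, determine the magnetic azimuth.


magnetic azimuth = grid azimuth - declination (east +ve)
mag_az = 43.4 - -18.3 = 61.7 degrees

61.7 degrees


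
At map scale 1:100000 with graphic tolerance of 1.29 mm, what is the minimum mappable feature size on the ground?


ground = 1.29 mm * 100000 / 1000 = 129.0 m

129.0 m


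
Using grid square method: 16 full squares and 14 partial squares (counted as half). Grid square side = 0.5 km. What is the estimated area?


effective squares = 16 + 14 * 0.5 = 23.0
area = 23.0 * 0.25 = 5.75 km^2

5.75 km^2


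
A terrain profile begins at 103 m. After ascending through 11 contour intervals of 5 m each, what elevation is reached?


elevation = 103 + 11 * 5 = 158 m

158 m


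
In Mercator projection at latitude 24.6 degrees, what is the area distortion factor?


area_distortion = 1/cos^2(24.6) = 1.21

1.21


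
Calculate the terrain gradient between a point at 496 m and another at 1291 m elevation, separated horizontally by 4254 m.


gradient = (1291 - 496) / 4254 = 795 / 4254 = 0.1869

0.1869


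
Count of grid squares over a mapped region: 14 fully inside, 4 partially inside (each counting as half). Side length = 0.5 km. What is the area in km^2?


effective squares = 14 + 4 * 0.5 = 16.0
area = 16.0 * 0.25 = 4.0 km^2

4.0 km^2


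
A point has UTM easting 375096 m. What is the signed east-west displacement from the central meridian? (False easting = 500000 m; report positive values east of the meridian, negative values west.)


displacement = 375096 - 500000 = -124904 m

-124904 m


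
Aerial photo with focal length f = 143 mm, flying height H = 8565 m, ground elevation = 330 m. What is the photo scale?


scale = f / (H - h) = 143 mm / 8235 m = 143 / 8235000 = 1:57587

1:57587


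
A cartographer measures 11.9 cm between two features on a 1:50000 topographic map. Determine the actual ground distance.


ground = 11.9 cm * 50000 / 100 = 5950.0 m = 5.95 km

5.95 km


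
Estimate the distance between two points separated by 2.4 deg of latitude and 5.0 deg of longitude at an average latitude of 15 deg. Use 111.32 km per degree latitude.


dlat_km = 2.4 * 111.32 = 267.168
dlon_km = 5.0 * 111.32 * cos(15) ≈ 537.634
dist = sqrt(267.168^2 + 537.634^2) ≈ 600.4 km

600.4 km


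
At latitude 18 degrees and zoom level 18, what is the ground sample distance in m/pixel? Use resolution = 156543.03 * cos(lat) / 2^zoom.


res = 156543.03 * cos(18) / 2^18 = 156543.03 * 0.95105652 / 262144 = 0.57 m/pixel

0.57 m/pixel


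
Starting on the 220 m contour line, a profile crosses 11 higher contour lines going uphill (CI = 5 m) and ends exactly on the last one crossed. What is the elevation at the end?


elevation = 220 + 11 * 5 = 275 m

275 m


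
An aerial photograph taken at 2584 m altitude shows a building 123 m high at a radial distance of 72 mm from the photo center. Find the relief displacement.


d = h * r / H = 123 * 72 / 2584 = 3.43 mm

3.43 mm


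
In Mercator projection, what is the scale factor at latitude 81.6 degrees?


SF = 1 / cos(81.6) = 1 / 0.146083 = 6.845

6.845


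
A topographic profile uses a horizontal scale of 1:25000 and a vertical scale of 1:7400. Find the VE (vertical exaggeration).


VE = horizontal_scale / vertical_scale = 25000 / 7400 ≈ 3.4

3.4x


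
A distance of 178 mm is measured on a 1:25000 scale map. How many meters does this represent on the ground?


ground = 178 mm * 25000 / 1000 = 4450.0 m

4450.0 m


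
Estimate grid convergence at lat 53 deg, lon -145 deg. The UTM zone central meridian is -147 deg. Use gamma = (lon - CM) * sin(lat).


gamma = (-145 - -147) * sin(53) = 2 * 0.798636 = 1.597 degrees

1.597 degrees


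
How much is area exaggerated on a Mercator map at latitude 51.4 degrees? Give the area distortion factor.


area_distortion = 1/cos^2(51.4) = 2.569

2.569


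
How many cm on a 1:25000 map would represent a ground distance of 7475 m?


map_cm = 7475 * 100 / 25000 = 29.9 cm

29.9 cm


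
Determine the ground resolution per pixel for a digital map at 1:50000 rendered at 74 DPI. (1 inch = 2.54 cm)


pixel_cm = 2.54 / 74 ≈ 0.034324 cm
ground = pixel_cm * 50000 / 100 = 2.54 * 50000 / (74 * 100) = 127000 / 7400 ≈ 17.16 m

17.16 m


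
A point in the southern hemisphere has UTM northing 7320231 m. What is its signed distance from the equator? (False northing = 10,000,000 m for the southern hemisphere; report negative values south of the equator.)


For southern: actual = 7320231 - 10000000 = -2679769 m

-2679769 m


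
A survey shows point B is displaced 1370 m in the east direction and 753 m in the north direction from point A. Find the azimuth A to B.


az = atan2(1370, 753) = 61.2 deg
adjusted to 0-360: 61.2 degrees

61.2 degrees


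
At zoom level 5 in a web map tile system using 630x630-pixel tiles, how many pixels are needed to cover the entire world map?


tiles per axis = 2^5 = 32
total tiles = 32^2 = 1024
pixels per axis = 32 * 630 = 20160
total pixels = 20160^2 = 406425600

406425600 pixels


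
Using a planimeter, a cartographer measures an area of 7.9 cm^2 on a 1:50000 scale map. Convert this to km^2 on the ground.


ground_area = 7.9 * (50000/100)^2 = 1975000.0 m^2 = 1.975 km^2

1.975 km^2


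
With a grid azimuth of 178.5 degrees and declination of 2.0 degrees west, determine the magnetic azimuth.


magnetic azimuth = grid azimuth - declination (east +ve)
mag_az = 178.5 - -2.0 = 180.5 degrees

180.5 degrees


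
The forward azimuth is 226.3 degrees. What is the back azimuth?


back azimuth = (226.3 + 180) mod 360 = 46.3 degrees

46.3 degrees


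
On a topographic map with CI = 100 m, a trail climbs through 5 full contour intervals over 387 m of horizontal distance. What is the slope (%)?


elevation change = 5 * 100 = 500 m
slope = 500 / 387 * 100 = 129.2%

129.2%


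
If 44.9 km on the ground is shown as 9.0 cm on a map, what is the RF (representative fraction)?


ground = 44.9 km = 4490000 cm; RF denominator = ground / map = 4490000 / 9.0 ≈ 498889; RF = 1:498889

1:498889


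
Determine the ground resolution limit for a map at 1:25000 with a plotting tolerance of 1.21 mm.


ground = 1.21 mm * 25000 / 1000 = 30.25 m

30.25 m


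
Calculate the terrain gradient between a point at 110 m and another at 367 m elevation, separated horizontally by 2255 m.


gradient = (367 - 110) / 2255 = 257 / 2255 = 0.114

0.114


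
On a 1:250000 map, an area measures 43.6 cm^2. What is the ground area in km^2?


ground_area = 43.6 * (250000/100)^2 = 272500000.0 m^2 = 272.5 km^2

272.5 km^2


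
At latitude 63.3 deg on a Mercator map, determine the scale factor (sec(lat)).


SF = 1 / cos(63.3) = 1 / 0.449319 = 2.226

2.226


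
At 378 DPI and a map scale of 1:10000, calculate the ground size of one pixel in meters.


pixel_cm = 2.54 / 378 ≈ 0.00672 cm
ground = pixel_cm * 10000 / 100 = 2.54 * 10000 / (378 * 100) = 25400 / 37800 ≈ 0.67 m

0.67 m


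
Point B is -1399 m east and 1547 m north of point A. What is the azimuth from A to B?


az = atan2(-1399, 1547) = -42.1 deg
adjusted to 0-360: 317.9 degrees

317.9 degrees


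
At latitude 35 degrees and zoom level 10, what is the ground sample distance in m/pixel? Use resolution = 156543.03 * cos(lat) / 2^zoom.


res = 156543.03 * cos(35) / 2^10 = 156543.03 * 0.81915204 / 1024 = 125.23 m/pixel

125.23 m/pixel


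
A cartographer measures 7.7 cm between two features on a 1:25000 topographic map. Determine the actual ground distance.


ground = 7.7 cm * 25000 / 100 = 1925.0 m = 1.925 km

1.925 km


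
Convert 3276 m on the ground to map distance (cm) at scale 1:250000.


map_cm = 3276 * 100 / 250000 = 1.3104 cm ≈ 1.31 cm

1.31 cm


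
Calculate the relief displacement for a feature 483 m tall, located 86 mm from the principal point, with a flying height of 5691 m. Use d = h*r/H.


d = h * r / H = 483 * 86 / 5691 = 7.3 mm

7.3 mm


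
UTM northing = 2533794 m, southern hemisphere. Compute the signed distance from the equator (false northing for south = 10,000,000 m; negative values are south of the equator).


For southern: actual = 2533794 - 10000000 = -7466206 m

-7466206 m


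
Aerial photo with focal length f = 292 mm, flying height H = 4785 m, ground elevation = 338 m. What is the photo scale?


scale = f / (H - h) = 292 mm / 4447 m = 292 / 4447000 = 1:15229

1:15229


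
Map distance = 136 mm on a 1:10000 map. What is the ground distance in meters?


ground = 136 mm * 10000 / 1000 = 1360.0 m

1360.0 m


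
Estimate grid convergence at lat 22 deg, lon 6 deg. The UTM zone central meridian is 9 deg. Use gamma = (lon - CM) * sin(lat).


gamma = (6 - 9) * sin(22) = -3 * 0.374607 = -1.124 degrees

-1.124 degrees


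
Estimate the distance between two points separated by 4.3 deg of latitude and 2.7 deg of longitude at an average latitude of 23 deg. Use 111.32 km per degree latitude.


dlat_km = 4.3 * 111.32 = 478.676
dlon_km = 2.7 * 111.32 * cos(23) ≈ 276.671
dist = sqrt(478.676^2 + 276.671^2) ≈ 552.9 km

552.9 km


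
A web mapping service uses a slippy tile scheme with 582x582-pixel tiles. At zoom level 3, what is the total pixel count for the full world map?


tiles per axis = 2^3 = 8
total tiles = 8^2 = 64
pixels per axis = 8 * 582 = 4656
total pixels = 4656^2 = 21678336

21678336 pixels


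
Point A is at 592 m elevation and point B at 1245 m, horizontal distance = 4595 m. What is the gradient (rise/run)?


gradient = (1245 - 592) / 4595 = 653 / 4595 = 0.1421

0.1421


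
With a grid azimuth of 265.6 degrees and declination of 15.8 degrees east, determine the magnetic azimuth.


magnetic azimuth = grid azimuth - declination (east +ve)
mag_az = 265.6 - 15.8 = 249.8 degrees

249.8 degrees
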